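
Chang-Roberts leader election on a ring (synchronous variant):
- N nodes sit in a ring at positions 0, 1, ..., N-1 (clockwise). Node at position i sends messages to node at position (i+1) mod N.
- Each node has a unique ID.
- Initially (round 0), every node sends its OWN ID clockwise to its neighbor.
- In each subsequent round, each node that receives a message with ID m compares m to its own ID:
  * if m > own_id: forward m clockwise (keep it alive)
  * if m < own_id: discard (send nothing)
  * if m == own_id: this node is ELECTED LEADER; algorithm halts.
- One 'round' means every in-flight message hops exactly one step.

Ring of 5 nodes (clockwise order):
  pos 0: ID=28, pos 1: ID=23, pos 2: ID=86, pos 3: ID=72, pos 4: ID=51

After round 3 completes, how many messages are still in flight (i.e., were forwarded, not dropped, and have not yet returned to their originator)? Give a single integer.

Answer: 2

Derivation:
Round 1: pos1(id23) recv 28: fwd; pos2(id86) recv 23: drop; pos3(id72) recv 86: fwd; pos4(id51) recv 72: fwd; pos0(id28) recv 51: fwd
Round 2: pos2(id86) recv 28: drop; pos4(id51) recv 86: fwd; pos0(id28) recv 72: fwd; pos1(id23) recv 51: fwd
Round 3: pos0(id28) recv 86: fwd; pos1(id23) recv 72: fwd; pos2(id86) recv 51: drop
After round 3: 2 messages still in flight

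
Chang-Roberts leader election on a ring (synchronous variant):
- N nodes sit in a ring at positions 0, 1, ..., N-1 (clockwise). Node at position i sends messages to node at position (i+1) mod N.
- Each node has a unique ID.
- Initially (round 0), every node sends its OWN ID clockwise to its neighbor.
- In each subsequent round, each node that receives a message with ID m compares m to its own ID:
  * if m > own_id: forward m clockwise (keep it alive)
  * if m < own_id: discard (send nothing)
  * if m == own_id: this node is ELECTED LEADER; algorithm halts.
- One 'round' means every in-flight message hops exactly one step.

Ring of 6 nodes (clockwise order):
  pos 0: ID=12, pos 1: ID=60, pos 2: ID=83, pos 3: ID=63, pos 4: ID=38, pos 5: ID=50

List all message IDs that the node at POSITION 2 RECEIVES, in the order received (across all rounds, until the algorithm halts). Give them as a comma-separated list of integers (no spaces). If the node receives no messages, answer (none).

Answer: 60,63,83

Derivation:
Round 1: pos1(id60) recv 12: drop; pos2(id83) recv 60: drop; pos3(id63) recv 83: fwd; pos4(id38) recv 63: fwd; pos5(id50) recv 38: drop; pos0(id12) recv 50: fwd
Round 2: pos4(id38) recv 83: fwd; pos5(id50) recv 63: fwd; pos1(id60) recv 50: drop
Round 3: pos5(id50) recv 83: fwd; pos0(id12) recv 63: fwd
Round 4: pos0(id12) recv 83: fwd; pos1(id60) recv 63: fwd
Round 5: pos1(id60) recv 83: fwd; pos2(id83) recv 63: drop
Round 6: pos2(id83) recv 83: ELECTED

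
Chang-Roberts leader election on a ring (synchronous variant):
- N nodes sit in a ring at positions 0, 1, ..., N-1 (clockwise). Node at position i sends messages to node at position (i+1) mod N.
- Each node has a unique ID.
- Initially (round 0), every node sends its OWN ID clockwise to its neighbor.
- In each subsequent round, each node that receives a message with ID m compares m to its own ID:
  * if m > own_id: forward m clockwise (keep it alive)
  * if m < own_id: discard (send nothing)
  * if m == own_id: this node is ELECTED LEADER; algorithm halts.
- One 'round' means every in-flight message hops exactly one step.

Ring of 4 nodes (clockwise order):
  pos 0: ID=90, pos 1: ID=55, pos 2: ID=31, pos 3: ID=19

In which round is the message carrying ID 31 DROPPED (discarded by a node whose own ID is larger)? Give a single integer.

Answer: 2

Derivation:
Round 1: pos1(id55) recv 90: fwd; pos2(id31) recv 55: fwd; pos3(id19) recv 31: fwd; pos0(id90) recv 19: drop
Round 2: pos2(id31) recv 90: fwd; pos3(id19) recv 55: fwd; pos0(id90) recv 31: drop
Round 3: pos3(id19) recv 90: fwd; pos0(id90) recv 55: drop
Round 4: pos0(id90) recv 90: ELECTED
Message ID 31 originates at pos 2; dropped at pos 0 in round 2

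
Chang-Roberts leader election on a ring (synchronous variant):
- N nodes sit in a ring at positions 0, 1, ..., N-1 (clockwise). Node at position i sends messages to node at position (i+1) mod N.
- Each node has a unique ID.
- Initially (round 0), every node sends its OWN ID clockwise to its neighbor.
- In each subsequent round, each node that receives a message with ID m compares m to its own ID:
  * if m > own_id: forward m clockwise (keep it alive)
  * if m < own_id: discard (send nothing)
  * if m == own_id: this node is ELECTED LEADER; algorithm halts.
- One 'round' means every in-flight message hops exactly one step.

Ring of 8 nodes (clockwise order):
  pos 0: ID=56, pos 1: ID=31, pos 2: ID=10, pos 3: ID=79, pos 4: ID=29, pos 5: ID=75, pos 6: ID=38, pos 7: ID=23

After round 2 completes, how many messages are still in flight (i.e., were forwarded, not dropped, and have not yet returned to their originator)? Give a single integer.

Answer: 3

Derivation:
Round 1: pos1(id31) recv 56: fwd; pos2(id10) recv 31: fwd; pos3(id79) recv 10: drop; pos4(id29) recv 79: fwd; pos5(id75) recv 29: drop; pos6(id38) recv 75: fwd; pos7(id23) recv 38: fwd; pos0(id56) recv 23: drop
Round 2: pos2(id10) recv 56: fwd; pos3(id79) recv 31: drop; pos5(id75) recv 79: fwd; pos7(id23) recv 75: fwd; pos0(id56) recv 38: drop
After round 2: 3 messages still in flight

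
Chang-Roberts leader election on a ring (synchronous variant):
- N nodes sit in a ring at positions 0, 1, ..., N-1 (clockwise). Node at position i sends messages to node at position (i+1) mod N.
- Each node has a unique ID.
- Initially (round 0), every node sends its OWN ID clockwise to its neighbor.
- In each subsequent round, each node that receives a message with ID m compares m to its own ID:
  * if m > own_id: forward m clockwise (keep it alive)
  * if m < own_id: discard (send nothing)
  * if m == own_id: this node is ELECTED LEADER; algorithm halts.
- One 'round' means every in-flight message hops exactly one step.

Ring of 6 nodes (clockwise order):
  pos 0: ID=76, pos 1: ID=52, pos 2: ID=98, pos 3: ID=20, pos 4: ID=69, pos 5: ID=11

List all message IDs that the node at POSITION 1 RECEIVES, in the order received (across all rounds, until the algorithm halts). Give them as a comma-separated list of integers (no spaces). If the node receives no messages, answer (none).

Round 1: pos1(id52) recv 76: fwd; pos2(id98) recv 52: drop; pos3(id20) recv 98: fwd; pos4(id69) recv 20: drop; pos5(id11) recv 69: fwd; pos0(id76) recv 11: drop
Round 2: pos2(id98) recv 76: drop; pos4(id69) recv 98: fwd; pos0(id76) recv 69: drop
Round 3: pos5(id11) recv 98: fwd
Round 4: pos0(id76) recv 98: fwd
Round 5: pos1(id52) recv 98: fwd
Round 6: pos2(id98) recv 98: ELECTED

Answer: 76,98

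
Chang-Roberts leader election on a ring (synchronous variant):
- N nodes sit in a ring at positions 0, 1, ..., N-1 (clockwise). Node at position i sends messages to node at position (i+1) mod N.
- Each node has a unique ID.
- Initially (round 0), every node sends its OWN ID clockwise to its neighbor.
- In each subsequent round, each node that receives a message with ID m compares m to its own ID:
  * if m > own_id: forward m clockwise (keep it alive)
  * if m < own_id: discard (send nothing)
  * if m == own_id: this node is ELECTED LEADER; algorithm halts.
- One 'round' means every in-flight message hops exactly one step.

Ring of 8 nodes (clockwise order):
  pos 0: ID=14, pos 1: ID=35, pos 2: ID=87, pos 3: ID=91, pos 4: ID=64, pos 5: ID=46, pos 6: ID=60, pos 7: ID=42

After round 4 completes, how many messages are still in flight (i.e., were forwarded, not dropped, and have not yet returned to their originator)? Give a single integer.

Round 1: pos1(id35) recv 14: drop; pos2(id87) recv 35: drop; pos3(id91) recv 87: drop; pos4(id64) recv 91: fwd; pos5(id46) recv 64: fwd; pos6(id60) recv 46: drop; pos7(id42) recv 60: fwd; pos0(id14) recv 42: fwd
Round 2: pos5(id46) recv 91: fwd; pos6(id60) recv 64: fwd; pos0(id14) recv 60: fwd; pos1(id35) recv 42: fwd
Round 3: pos6(id60) recv 91: fwd; pos7(id42) recv 64: fwd; pos1(id35) recv 60: fwd; pos2(id87) recv 42: drop
Round 4: pos7(id42) recv 91: fwd; pos0(id14) recv 64: fwd; pos2(id87) recv 60: drop
After round 4: 2 messages still in flight

Answer: 2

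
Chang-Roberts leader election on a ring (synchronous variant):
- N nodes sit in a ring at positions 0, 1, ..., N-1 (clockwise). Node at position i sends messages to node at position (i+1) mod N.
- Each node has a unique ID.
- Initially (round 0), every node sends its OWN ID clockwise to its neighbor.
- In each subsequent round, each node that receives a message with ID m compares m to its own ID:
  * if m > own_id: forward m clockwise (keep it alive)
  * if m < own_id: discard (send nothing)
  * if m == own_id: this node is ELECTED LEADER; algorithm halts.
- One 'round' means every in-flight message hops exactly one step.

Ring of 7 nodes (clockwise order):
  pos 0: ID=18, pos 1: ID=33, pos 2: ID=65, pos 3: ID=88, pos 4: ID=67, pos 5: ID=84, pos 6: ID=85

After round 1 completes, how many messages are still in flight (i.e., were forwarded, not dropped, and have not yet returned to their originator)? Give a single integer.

Round 1: pos1(id33) recv 18: drop; pos2(id65) recv 33: drop; pos3(id88) recv 65: drop; pos4(id67) recv 88: fwd; pos5(id84) recv 67: drop; pos6(id85) recv 84: drop; pos0(id18) recv 85: fwd
After round 1: 2 messages still in flight

Answer: 2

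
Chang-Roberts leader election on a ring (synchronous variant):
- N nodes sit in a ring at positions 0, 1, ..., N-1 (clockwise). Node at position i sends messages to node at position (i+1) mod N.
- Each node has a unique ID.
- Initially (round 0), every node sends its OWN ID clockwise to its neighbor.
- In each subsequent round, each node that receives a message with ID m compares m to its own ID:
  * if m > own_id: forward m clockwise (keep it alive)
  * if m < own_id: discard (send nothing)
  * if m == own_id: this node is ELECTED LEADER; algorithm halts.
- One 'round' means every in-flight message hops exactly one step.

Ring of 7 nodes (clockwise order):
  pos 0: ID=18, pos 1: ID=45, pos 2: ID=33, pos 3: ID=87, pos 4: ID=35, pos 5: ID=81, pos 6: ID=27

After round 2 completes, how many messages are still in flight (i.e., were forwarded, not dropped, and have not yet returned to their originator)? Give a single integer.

Round 1: pos1(id45) recv 18: drop; pos2(id33) recv 45: fwd; pos3(id87) recv 33: drop; pos4(id35) recv 87: fwd; pos5(id81) recv 35: drop; pos6(id27) recv 81: fwd; pos0(id18) recv 27: fwd
Round 2: pos3(id87) recv 45: drop; pos5(id81) recv 87: fwd; pos0(id18) recv 81: fwd; pos1(id45) recv 27: drop
After round 2: 2 messages still in flight

Answer: 2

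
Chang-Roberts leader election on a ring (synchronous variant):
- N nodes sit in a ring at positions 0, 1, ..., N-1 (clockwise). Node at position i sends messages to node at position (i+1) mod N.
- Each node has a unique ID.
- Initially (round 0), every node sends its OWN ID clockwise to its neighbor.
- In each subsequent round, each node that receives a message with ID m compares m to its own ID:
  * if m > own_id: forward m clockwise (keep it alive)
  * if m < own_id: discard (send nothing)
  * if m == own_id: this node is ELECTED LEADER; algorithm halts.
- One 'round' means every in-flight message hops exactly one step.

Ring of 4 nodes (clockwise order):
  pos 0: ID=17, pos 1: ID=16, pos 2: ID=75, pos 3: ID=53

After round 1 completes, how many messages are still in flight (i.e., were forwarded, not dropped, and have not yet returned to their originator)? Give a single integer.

Answer: 3

Derivation:
Round 1: pos1(id16) recv 17: fwd; pos2(id75) recv 16: drop; pos3(id53) recv 75: fwd; pos0(id17) recv 53: fwd
After round 1: 3 messages still in flight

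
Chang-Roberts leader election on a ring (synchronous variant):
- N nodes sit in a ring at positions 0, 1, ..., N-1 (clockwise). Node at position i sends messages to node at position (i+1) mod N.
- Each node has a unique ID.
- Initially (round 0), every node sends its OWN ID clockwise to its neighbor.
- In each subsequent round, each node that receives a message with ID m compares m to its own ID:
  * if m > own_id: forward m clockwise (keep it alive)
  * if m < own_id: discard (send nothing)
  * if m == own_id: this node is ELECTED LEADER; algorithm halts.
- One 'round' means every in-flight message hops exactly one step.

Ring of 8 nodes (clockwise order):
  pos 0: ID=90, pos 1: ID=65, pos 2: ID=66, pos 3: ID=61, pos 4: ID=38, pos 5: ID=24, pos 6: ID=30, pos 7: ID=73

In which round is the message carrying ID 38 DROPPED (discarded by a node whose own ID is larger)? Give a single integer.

Round 1: pos1(id65) recv 90: fwd; pos2(id66) recv 65: drop; pos3(id61) recv 66: fwd; pos4(id38) recv 61: fwd; pos5(id24) recv 38: fwd; pos6(id30) recv 24: drop; pos7(id73) recv 30: drop; pos0(id90) recv 73: drop
Round 2: pos2(id66) recv 90: fwd; pos4(id38) recv 66: fwd; pos5(id24) recv 61: fwd; pos6(id30) recv 38: fwd
Round 3: pos3(id61) recv 90: fwd; pos5(id24) recv 66: fwd; pos6(id30) recv 61: fwd; pos7(id73) recv 38: drop
Round 4: pos4(id38) recv 90: fwd; pos6(id30) recv 66: fwd; pos7(id73) recv 61: drop
Round 5: pos5(id24) recv 90: fwd; pos7(id73) recv 66: drop
Round 6: pos6(id30) recv 90: fwd
Round 7: pos7(id73) recv 90: fwd
Round 8: pos0(id90) recv 90: ELECTED
Message ID 38 originates at pos 4; dropped at pos 7 in round 3

Answer: 3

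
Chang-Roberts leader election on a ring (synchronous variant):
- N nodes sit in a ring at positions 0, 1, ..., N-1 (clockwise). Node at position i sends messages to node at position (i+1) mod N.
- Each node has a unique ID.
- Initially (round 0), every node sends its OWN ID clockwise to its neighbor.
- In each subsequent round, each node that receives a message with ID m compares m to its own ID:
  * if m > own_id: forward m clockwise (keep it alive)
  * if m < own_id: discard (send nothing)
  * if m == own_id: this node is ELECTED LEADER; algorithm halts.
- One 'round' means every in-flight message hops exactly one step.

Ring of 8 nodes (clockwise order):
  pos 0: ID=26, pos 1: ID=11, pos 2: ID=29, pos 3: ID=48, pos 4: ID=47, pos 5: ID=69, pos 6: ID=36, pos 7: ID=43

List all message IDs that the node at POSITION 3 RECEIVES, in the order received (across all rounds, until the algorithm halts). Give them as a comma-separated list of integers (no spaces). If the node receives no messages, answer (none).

Round 1: pos1(id11) recv 26: fwd; pos2(id29) recv 11: drop; pos3(id48) recv 29: drop; pos4(id47) recv 48: fwd; pos5(id69) recv 47: drop; pos6(id36) recv 69: fwd; pos7(id43) recv 36: drop; pos0(id26) recv 43: fwd
Round 2: pos2(id29) recv 26: drop; pos5(id69) recv 48: drop; pos7(id43) recv 69: fwd; pos1(id11) recv 43: fwd
Round 3: pos0(id26) recv 69: fwd; pos2(id29) recv 43: fwd
Round 4: pos1(id11) recv 69: fwd; pos3(id48) recv 43: drop
Round 5: pos2(id29) recv 69: fwd
Round 6: pos3(id48) recv 69: fwd
Round 7: pos4(id47) recv 69: fwd
Round 8: pos5(id69) recv 69: ELECTED

Answer: 29,43,69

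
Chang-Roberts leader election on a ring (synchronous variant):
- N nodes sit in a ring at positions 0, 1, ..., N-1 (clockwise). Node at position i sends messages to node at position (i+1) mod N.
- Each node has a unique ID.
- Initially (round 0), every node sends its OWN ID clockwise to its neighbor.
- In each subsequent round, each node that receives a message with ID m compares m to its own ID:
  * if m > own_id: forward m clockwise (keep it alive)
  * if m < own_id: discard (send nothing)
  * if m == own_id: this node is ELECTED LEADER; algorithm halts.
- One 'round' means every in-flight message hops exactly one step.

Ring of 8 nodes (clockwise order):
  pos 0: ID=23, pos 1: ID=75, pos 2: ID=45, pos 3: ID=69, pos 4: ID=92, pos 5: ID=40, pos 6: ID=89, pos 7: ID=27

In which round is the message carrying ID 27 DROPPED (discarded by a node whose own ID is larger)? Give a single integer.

Round 1: pos1(id75) recv 23: drop; pos2(id45) recv 75: fwd; pos3(id69) recv 45: drop; pos4(id92) recv 69: drop; pos5(id40) recv 92: fwd; pos6(id89) recv 40: drop; pos7(id27) recv 89: fwd; pos0(id23) recv 27: fwd
Round 2: pos3(id69) recv 75: fwd; pos6(id89) recv 92: fwd; pos0(id23) recv 89: fwd; pos1(id75) recv 27: drop
Round 3: pos4(id92) recv 75: drop; pos7(id27) recv 92: fwd; pos1(id75) recv 89: fwd
Round 4: pos0(id23) recv 92: fwd; pos2(id45) recv 89: fwd
Round 5: pos1(id75) recv 92: fwd; pos3(id69) recv 89: fwd
Round 6: pos2(id45) recv 92: fwd; pos4(id92) recv 89: drop
Round 7: pos3(id69) recv 92: fwd
Round 8: pos4(id92) recv 92: ELECTED
Message ID 27 originates at pos 7; dropped at pos 1 in round 2

Answer: 2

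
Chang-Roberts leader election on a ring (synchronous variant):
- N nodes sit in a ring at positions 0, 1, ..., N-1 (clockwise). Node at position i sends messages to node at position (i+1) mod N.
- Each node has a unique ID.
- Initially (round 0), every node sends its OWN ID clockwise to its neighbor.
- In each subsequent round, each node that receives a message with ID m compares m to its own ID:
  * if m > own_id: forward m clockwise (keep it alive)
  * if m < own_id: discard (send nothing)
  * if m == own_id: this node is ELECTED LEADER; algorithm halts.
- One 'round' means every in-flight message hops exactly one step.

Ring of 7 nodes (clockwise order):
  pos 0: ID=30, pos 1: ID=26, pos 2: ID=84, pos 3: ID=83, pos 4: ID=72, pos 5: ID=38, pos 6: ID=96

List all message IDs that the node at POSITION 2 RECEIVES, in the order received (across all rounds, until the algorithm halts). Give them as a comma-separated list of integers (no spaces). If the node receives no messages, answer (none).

Answer: 26,30,96

Derivation:
Round 1: pos1(id26) recv 30: fwd; pos2(id84) recv 26: drop; pos3(id83) recv 84: fwd; pos4(id72) recv 83: fwd; pos5(id38) recv 72: fwd; pos6(id96) recv 38: drop; pos0(id30) recv 96: fwd
Round 2: pos2(id84) recv 30: drop; pos4(id72) recv 84: fwd; pos5(id38) recv 83: fwd; pos6(id96) recv 72: drop; pos1(id26) recv 96: fwd
Round 3: pos5(id38) recv 84: fwd; pos6(id96) recv 83: drop; pos2(id84) recv 96: fwd
Round 4: pos6(id96) recv 84: drop; pos3(id83) recv 96: fwd
Round 5: pos4(id72) recv 96: fwd
Round 6: pos5(id38) recv 96: fwd
Round 7: pos6(id96) recv 96: ELECTED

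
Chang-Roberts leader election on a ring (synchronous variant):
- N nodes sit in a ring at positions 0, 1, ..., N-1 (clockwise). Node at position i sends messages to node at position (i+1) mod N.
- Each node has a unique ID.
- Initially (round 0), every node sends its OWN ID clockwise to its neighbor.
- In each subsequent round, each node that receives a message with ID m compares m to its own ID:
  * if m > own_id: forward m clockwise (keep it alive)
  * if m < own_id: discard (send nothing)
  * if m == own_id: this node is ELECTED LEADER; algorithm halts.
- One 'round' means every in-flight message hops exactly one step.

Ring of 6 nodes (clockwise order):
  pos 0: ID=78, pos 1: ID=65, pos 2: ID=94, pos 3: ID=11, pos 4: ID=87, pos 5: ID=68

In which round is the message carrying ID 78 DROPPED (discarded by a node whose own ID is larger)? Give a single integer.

Answer: 2

Derivation:
Round 1: pos1(id65) recv 78: fwd; pos2(id94) recv 65: drop; pos3(id11) recv 94: fwd; pos4(id87) recv 11: drop; pos5(id68) recv 87: fwd; pos0(id78) recv 68: drop
Round 2: pos2(id94) recv 78: drop; pos4(id87) recv 94: fwd; pos0(id78) recv 87: fwd
Round 3: pos5(id68) recv 94: fwd; pos1(id65) recv 87: fwd
Round 4: pos0(id78) recv 94: fwd; pos2(id94) recv 87: drop
Round 5: pos1(id65) recv 94: fwd
Round 6: pos2(id94) recv 94: ELECTED
Message ID 78 originates at pos 0; dropped at pos 2 in round 2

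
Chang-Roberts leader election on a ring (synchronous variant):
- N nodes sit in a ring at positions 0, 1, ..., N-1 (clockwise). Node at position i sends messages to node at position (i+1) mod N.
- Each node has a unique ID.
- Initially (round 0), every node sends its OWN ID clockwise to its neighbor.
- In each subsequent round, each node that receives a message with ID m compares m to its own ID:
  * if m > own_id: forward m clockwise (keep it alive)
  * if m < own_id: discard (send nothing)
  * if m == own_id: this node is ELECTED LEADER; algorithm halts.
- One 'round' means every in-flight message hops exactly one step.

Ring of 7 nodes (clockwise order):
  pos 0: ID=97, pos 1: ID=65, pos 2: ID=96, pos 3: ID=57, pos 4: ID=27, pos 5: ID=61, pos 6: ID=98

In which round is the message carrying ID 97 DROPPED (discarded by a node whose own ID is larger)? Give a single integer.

Round 1: pos1(id65) recv 97: fwd; pos2(id96) recv 65: drop; pos3(id57) recv 96: fwd; pos4(id27) recv 57: fwd; pos5(id61) recv 27: drop; pos6(id98) recv 61: drop; pos0(id97) recv 98: fwd
Round 2: pos2(id96) recv 97: fwd; pos4(id27) recv 96: fwd; pos5(id61) recv 57: drop; pos1(id65) recv 98: fwd
Round 3: pos3(id57) recv 97: fwd; pos5(id61) recv 96: fwd; pos2(id96) recv 98: fwd
Round 4: pos4(id27) recv 97: fwd; pos6(id98) recv 96: drop; pos3(id57) recv 98: fwd
Round 5: pos5(id61) recv 97: fwd; pos4(id27) recv 98: fwd
Round 6: pos6(id98) recv 97: drop; pos5(id61) recv 98: fwd
Round 7: pos6(id98) recv 98: ELECTED
Message ID 97 originates at pos 0; dropped at pos 6 in round 6

Answer: 6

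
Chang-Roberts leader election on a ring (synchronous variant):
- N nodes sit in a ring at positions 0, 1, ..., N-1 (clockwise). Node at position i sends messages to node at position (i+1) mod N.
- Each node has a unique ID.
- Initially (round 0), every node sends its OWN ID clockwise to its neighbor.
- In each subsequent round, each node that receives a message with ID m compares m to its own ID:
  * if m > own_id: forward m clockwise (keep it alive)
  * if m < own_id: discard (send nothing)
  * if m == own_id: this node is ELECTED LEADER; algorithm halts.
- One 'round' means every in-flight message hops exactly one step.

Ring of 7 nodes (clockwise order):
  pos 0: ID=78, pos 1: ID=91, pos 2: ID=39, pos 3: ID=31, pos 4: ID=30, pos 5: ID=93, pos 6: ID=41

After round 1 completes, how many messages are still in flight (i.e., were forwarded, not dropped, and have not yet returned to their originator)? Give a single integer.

Answer: 4

Derivation:
Round 1: pos1(id91) recv 78: drop; pos2(id39) recv 91: fwd; pos3(id31) recv 39: fwd; pos4(id30) recv 31: fwd; pos5(id93) recv 30: drop; pos6(id41) recv 93: fwd; pos0(id78) recv 41: drop
After round 1: 4 messages still in flight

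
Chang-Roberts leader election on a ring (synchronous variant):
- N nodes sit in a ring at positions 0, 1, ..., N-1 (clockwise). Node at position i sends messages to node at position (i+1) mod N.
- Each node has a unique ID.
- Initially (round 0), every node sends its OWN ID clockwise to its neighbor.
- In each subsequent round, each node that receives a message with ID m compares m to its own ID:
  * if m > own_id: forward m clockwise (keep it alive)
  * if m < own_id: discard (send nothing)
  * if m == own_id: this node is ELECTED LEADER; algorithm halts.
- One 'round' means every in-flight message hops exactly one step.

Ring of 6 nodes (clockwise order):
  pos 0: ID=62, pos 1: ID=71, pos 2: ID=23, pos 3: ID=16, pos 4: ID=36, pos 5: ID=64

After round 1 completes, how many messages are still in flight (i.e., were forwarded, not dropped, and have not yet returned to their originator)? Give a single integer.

Answer: 3

Derivation:
Round 1: pos1(id71) recv 62: drop; pos2(id23) recv 71: fwd; pos3(id16) recv 23: fwd; pos4(id36) recv 16: drop; pos5(id64) recv 36: drop; pos0(id62) recv 64: fwd
After round 1: 3 messages still in flight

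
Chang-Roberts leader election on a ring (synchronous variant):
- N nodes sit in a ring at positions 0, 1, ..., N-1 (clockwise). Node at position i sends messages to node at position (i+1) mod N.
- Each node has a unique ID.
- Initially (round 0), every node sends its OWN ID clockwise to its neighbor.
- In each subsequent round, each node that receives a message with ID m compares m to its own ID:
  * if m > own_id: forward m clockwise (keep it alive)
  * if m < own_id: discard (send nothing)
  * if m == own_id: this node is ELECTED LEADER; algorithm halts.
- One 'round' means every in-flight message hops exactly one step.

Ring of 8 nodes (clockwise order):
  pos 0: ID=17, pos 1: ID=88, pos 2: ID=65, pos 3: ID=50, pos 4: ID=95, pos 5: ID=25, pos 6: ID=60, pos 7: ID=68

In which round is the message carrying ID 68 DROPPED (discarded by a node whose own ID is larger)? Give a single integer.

Round 1: pos1(id88) recv 17: drop; pos2(id65) recv 88: fwd; pos3(id50) recv 65: fwd; pos4(id95) recv 50: drop; pos5(id25) recv 95: fwd; pos6(id60) recv 25: drop; pos7(id68) recv 60: drop; pos0(id17) recv 68: fwd
Round 2: pos3(id50) recv 88: fwd; pos4(id95) recv 65: drop; pos6(id60) recv 95: fwd; pos1(id88) recv 68: drop
Round 3: pos4(id95) recv 88: drop; pos7(id68) recv 95: fwd
Round 4: pos0(id17) recv 95: fwd
Round 5: pos1(id88) recv 95: fwd
Round 6: pos2(id65) recv 95: fwd
Round 7: pos3(id50) recv 95: fwd
Round 8: pos4(id95) recv 95: ELECTED
Message ID 68 originates at pos 7; dropped at pos 1 in round 2

Answer: 2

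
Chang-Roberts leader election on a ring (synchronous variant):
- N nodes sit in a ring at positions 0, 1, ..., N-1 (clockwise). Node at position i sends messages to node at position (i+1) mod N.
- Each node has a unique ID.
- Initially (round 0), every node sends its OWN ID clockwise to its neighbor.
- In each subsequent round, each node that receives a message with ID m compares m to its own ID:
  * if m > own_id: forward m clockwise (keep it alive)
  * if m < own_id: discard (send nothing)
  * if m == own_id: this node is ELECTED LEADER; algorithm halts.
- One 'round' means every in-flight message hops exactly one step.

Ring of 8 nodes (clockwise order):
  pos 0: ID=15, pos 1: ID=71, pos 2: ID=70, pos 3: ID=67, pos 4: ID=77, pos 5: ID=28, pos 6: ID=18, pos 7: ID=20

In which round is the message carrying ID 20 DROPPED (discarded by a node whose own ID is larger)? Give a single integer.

Round 1: pos1(id71) recv 15: drop; pos2(id70) recv 71: fwd; pos3(id67) recv 70: fwd; pos4(id77) recv 67: drop; pos5(id28) recv 77: fwd; pos6(id18) recv 28: fwd; pos7(id20) recv 18: drop; pos0(id15) recv 20: fwd
Round 2: pos3(id67) recv 71: fwd; pos4(id77) recv 70: drop; pos6(id18) recv 77: fwd; pos7(id20) recv 28: fwd; pos1(id71) recv 20: drop
Round 3: pos4(id77) recv 71: drop; pos7(id20) recv 77: fwd; pos0(id15) recv 28: fwd
Round 4: pos0(id15) recv 77: fwd; pos1(id71) recv 28: drop
Round 5: pos1(id71) recv 77: fwd
Round 6: pos2(id70) recv 77: fwd
Round 7: pos3(id67) recv 77: fwd
Round 8: pos4(id77) recv 77: ELECTED
Message ID 20 originates at pos 7; dropped at pos 1 in round 2

Answer: 2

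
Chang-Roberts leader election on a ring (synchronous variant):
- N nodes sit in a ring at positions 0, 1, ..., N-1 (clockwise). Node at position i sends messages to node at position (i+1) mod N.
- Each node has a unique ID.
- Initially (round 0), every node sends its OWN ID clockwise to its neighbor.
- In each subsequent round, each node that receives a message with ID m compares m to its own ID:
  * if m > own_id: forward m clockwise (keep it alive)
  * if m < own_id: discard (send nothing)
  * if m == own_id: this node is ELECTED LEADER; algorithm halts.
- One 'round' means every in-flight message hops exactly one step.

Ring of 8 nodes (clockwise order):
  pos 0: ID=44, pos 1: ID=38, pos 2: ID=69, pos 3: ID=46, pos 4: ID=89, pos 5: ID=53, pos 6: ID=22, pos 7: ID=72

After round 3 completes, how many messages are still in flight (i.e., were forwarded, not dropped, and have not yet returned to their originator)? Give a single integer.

Round 1: pos1(id38) recv 44: fwd; pos2(id69) recv 38: drop; pos3(id46) recv 69: fwd; pos4(id89) recv 46: drop; pos5(id53) recv 89: fwd; pos6(id22) recv 53: fwd; pos7(id72) recv 22: drop; pos0(id44) recv 72: fwd
Round 2: pos2(id69) recv 44: drop; pos4(id89) recv 69: drop; pos6(id22) recv 89: fwd; pos7(id72) recv 53: drop; pos1(id38) recv 72: fwd
Round 3: pos7(id72) recv 89: fwd; pos2(id69) recv 72: fwd
After round 3: 2 messages still in flight

Answer: 2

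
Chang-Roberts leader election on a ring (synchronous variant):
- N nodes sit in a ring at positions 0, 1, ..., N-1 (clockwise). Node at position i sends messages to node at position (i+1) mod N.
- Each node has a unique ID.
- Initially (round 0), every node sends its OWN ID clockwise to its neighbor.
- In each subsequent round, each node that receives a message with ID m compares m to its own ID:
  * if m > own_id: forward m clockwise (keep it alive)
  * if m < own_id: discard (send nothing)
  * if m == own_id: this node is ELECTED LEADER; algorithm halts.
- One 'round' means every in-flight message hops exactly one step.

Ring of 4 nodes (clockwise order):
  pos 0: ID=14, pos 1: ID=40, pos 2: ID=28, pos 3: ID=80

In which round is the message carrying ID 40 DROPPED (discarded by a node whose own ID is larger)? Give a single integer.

Round 1: pos1(id40) recv 14: drop; pos2(id28) recv 40: fwd; pos3(id80) recv 28: drop; pos0(id14) recv 80: fwd
Round 2: pos3(id80) recv 40: drop; pos1(id40) recv 80: fwd
Round 3: pos2(id28) recv 80: fwd
Round 4: pos3(id80) recv 80: ELECTED
Message ID 40 originates at pos 1; dropped at pos 3 in round 2

Answer: 2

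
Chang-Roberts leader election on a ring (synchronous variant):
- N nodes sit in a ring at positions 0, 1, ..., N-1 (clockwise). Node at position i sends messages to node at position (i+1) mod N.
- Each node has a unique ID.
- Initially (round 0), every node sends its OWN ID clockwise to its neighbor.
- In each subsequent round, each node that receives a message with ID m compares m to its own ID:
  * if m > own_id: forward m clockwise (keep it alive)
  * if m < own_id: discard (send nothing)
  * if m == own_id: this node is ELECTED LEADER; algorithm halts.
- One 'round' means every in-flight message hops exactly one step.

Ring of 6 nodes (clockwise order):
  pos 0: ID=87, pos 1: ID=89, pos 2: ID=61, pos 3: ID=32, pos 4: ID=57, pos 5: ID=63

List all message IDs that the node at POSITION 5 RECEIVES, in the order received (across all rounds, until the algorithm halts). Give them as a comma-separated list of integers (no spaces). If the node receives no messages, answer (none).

Round 1: pos1(id89) recv 87: drop; pos2(id61) recv 89: fwd; pos3(id32) recv 61: fwd; pos4(id57) recv 32: drop; pos5(id63) recv 57: drop; pos0(id87) recv 63: drop
Round 2: pos3(id32) recv 89: fwd; pos4(id57) recv 61: fwd
Round 3: pos4(id57) recv 89: fwd; pos5(id63) recv 61: drop
Round 4: pos5(id63) recv 89: fwd
Round 5: pos0(id87) recv 89: fwd
Round 6: pos1(id89) recv 89: ELECTED

Answer: 57,61,89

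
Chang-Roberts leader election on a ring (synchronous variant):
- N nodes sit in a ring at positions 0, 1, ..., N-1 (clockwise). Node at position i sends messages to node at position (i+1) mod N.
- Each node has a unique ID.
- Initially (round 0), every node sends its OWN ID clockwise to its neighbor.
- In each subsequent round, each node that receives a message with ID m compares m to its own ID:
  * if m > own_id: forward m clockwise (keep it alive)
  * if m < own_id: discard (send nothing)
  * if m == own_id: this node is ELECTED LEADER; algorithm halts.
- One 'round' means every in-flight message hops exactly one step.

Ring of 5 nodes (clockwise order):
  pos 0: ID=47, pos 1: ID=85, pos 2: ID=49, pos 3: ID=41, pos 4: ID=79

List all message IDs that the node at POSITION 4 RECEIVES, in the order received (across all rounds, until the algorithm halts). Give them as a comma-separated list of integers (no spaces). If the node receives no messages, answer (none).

Round 1: pos1(id85) recv 47: drop; pos2(id49) recv 85: fwd; pos3(id41) recv 49: fwd; pos4(id79) recv 41: drop; pos0(id47) recv 79: fwd
Round 2: pos3(id41) recv 85: fwd; pos4(id79) recv 49: drop; pos1(id85) recv 79: drop
Round 3: pos4(id79) recv 85: fwd
Round 4: pos0(id47) recv 85: fwd
Round 5: pos1(id85) recv 85: ELECTED

Answer: 41,49,85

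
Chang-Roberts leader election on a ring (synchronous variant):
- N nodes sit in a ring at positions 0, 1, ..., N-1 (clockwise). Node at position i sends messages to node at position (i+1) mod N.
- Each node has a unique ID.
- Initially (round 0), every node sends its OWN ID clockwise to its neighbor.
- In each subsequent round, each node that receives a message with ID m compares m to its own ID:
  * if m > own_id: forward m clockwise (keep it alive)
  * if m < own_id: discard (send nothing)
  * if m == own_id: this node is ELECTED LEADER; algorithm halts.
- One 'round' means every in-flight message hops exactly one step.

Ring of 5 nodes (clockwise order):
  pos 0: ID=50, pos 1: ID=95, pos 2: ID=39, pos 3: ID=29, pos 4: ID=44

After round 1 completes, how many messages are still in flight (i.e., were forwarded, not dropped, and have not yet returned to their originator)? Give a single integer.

Answer: 2

Derivation:
Round 1: pos1(id95) recv 50: drop; pos2(id39) recv 95: fwd; pos3(id29) recv 39: fwd; pos4(id44) recv 29: drop; pos0(id50) recv 44: drop
After round 1: 2 messages still in flight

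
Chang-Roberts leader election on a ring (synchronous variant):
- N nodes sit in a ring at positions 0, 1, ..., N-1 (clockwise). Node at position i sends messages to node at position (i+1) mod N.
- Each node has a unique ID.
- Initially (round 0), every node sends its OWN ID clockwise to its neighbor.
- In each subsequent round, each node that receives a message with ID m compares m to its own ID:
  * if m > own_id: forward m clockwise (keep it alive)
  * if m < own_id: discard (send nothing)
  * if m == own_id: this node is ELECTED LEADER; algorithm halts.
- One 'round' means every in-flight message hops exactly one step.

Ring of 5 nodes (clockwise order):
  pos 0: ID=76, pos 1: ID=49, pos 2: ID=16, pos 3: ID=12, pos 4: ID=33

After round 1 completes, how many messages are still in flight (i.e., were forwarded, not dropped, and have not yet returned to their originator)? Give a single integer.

Answer: 3

Derivation:
Round 1: pos1(id49) recv 76: fwd; pos2(id16) recv 49: fwd; pos3(id12) recv 16: fwd; pos4(id33) recv 12: drop; pos0(id76) recv 33: drop
After round 1: 3 messages still in flight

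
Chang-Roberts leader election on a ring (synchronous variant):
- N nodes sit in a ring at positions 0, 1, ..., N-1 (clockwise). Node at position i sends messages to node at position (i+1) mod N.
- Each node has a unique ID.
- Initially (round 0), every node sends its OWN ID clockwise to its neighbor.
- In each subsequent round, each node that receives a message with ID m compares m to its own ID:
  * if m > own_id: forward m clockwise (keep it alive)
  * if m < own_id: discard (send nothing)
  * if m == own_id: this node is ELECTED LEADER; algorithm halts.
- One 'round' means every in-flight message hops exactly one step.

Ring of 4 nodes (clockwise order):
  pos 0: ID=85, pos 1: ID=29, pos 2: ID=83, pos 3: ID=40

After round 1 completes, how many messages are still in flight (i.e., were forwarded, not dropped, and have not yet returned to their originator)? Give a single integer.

Answer: 2

Derivation:
Round 1: pos1(id29) recv 85: fwd; pos2(id83) recv 29: drop; pos3(id40) recv 83: fwd; pos0(id85) recv 40: drop
After round 1: 2 messages still in flight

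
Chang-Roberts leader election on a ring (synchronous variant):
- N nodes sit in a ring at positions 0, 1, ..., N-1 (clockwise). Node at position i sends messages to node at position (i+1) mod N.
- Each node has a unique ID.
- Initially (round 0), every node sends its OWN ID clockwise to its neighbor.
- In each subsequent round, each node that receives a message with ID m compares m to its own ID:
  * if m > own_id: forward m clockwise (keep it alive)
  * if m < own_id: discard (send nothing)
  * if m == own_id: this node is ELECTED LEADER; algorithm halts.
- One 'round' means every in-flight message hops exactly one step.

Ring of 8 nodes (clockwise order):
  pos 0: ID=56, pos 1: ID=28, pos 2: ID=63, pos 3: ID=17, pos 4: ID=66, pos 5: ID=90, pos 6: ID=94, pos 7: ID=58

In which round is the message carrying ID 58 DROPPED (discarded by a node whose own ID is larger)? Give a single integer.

Answer: 3

Derivation:
Round 1: pos1(id28) recv 56: fwd; pos2(id63) recv 28: drop; pos3(id17) recv 63: fwd; pos4(id66) recv 17: drop; pos5(id90) recv 66: drop; pos6(id94) recv 90: drop; pos7(id58) recv 94: fwd; pos0(id56) recv 58: fwd
Round 2: pos2(id63) recv 56: drop; pos4(id66) recv 63: drop; pos0(id56) recv 94: fwd; pos1(id28) recv 58: fwd
Round 3: pos1(id28) recv 94: fwd; pos2(id63) recv 58: drop
Round 4: pos2(id63) recv 94: fwd
Round 5: pos3(id17) recv 94: fwd
Round 6: pos4(id66) recv 94: fwd
Round 7: pos5(id90) recv 94: fwd
Round 8: pos6(id94) recv 94: ELECTED
Message ID 58 originates at pos 7; dropped at pos 2 in round 3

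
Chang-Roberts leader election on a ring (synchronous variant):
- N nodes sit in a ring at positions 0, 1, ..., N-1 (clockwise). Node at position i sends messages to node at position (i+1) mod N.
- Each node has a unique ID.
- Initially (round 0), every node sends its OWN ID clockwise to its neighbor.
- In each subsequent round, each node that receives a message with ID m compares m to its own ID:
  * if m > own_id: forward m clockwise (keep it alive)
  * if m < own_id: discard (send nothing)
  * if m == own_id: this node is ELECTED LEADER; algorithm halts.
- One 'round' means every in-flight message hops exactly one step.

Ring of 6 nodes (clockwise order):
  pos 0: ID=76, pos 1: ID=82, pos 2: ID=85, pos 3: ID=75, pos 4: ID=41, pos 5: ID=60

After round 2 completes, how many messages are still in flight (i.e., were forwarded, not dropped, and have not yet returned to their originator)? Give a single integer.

Answer: 2

Derivation:
Round 1: pos1(id82) recv 76: drop; pos2(id85) recv 82: drop; pos3(id75) recv 85: fwd; pos4(id41) recv 75: fwd; pos5(id60) recv 41: drop; pos0(id76) recv 60: drop
Round 2: pos4(id41) recv 85: fwd; pos5(id60) recv 75: fwd
After round 2: 2 messages still in flight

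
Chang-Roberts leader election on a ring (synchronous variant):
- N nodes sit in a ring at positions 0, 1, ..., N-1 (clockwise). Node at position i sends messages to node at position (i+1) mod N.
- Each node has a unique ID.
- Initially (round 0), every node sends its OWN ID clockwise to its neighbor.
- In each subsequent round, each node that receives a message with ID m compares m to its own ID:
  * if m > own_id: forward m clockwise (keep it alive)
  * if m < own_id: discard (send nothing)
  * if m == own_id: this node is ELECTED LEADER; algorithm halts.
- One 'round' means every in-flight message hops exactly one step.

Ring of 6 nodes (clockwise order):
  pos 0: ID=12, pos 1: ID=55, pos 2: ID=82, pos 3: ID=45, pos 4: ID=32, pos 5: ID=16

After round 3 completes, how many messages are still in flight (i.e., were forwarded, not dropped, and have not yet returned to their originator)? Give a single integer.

Round 1: pos1(id55) recv 12: drop; pos2(id82) recv 55: drop; pos3(id45) recv 82: fwd; pos4(id32) recv 45: fwd; pos5(id16) recv 32: fwd; pos0(id12) recv 16: fwd
Round 2: pos4(id32) recv 82: fwd; pos5(id16) recv 45: fwd; pos0(id12) recv 32: fwd; pos1(id55) recv 16: drop
Round 3: pos5(id16) recv 82: fwd; pos0(id12) recv 45: fwd; pos1(id55) recv 32: drop
After round 3: 2 messages still in flight

Answer: 2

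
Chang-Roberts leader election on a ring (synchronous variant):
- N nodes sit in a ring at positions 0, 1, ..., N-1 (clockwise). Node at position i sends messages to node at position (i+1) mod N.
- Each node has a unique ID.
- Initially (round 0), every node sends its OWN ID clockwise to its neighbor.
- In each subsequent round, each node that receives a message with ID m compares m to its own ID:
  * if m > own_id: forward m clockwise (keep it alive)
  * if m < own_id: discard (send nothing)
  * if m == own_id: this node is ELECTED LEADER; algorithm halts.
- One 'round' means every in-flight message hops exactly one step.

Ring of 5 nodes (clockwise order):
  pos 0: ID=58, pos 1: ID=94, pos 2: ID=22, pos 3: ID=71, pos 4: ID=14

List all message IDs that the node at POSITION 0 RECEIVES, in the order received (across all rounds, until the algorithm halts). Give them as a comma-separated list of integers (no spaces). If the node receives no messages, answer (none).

Round 1: pos1(id94) recv 58: drop; pos2(id22) recv 94: fwd; pos3(id71) recv 22: drop; pos4(id14) recv 71: fwd; pos0(id58) recv 14: drop
Round 2: pos3(id71) recv 94: fwd; pos0(id58) recv 71: fwd
Round 3: pos4(id14) recv 94: fwd; pos1(id94) recv 71: drop
Round 4: pos0(id58) recv 94: fwd
Round 5: pos1(id94) recv 94: ELECTED

Answer: 14,71,94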